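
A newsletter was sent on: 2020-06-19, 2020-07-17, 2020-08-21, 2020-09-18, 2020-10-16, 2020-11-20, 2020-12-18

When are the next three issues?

2021-01-15, 2021-02-19, 2021-03-19

These are Fridays at 28- or 35-day spacing (28, 35, 28, 28, 35, 28).
The pattern: 3rd Friday of the month.
3rd Friday of January 2021: 2021-01-15.
3rd Friday of February 2021: 2021-02-19.
March 2021 — 3rd Friday is 2021-03-19.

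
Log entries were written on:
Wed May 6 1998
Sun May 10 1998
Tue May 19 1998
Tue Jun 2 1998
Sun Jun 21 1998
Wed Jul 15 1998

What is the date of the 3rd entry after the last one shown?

Gaps: 4, 9, 14, 19, 24 days — each gap is 5 larger than the previous one.
Next gap: 29 days. Wed Jul 15 1998 + 29 days = Thu Aug 13 1998.
Next gap: 34 days. Thu Aug 13 1998 + 34 days = Wed Sep 16 1998.
Next gap: 39 days. Wed Sep 16 1998 + 39 days = Sun Oct 25 1998.

Sun Oct 25 1998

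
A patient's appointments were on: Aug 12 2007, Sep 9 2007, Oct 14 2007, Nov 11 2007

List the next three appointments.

Dec 9 2007, Jan 13 2008, Feb 10 2008

All dates are Sundays, 28, 35, 28 days apart.
Specifically, the 2nd Sunday of each month.
December 2007 — 2nd Sunday is Dec 9 2007.
2nd Sunday of January 2008: Jan 13 2008.
2nd Sunday of February 2008: Feb 10 2008.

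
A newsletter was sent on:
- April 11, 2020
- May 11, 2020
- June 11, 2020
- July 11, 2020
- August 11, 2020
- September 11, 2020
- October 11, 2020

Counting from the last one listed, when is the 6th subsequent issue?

April 11, 2021

The day-of-month is always 11 (30, 31, 30, 31, 31, 30 days between events).
So this recurs on the 11th of each month.
November 2020: November 11, 2020.
December 2020: December 11, 2020.
Next: January 2021 → January 11, 2021.
Next: February 2021 → February 11, 2021.
March 2021: March 11, 2021.
April 2021: April 11, 2021.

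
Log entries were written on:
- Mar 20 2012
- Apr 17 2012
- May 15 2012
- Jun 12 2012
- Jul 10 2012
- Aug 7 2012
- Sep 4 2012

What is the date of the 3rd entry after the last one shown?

The spacing is 28, 28, 28, 28, 28, 28 days — always 28 days.
Sep 4 2012 + 28 days = Oct 2 2012.
Oct 2 2012 + 28 days = Oct 30 2012.
Oct 30 2012 + 28 days = Nov 27 2012.

Nov 27 2012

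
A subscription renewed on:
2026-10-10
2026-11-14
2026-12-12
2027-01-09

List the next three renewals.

Gaps: 35, 28, 28 days — a mix of 28 and 35. Every date is a Saturday.
Each is the 2nd Saturday of its month.
2nd Saturday of February 2027: 2027-02-13.
March 2027 — 2nd Saturday is 2027-03-13.
2nd Saturday of April 2027: 2027-04-10.

2027-02-13, 2027-03-13, 2027-04-10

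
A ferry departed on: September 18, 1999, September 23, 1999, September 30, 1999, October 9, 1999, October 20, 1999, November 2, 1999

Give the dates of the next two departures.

Gaps: 5, 7, 9, 11, 13 days — each gap is 2 larger than the previous one.
Next gap: 15 days. November 2, 1999 + 15 days = November 17, 1999.
Next gap: 17 days. November 17, 1999 + 17 days = December 4, 1999.

November 17, 1999; December 4, 1999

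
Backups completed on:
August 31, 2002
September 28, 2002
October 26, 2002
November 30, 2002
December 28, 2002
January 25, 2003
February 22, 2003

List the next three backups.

March 29, 2003; April 26, 2003; May 31, 2003

These are Saturdays with 28, 28, 35, 28, 28, 28-day gaps.
Each is the final Saturday of its month — August 31, 2002 is past the 28th, so '4th Saturday' doesn't fit.
March 2003 ends with Saturday March 29, 2003.
Last Saturday of April 2003: April 26, 2003.
Last Saturday of May 2003: May 31, 2003.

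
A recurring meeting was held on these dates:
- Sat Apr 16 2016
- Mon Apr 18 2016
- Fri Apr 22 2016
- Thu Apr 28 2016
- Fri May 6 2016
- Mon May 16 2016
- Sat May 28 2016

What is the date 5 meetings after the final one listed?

The spacing grows by 2 each time: 2, 4, 6, 8, 10, 12 days.
Next gap: 14 days. Sat May 28 2016 + 14 days = Sat Jun 11 2016.
Next gap: 16 days. Sat Jun 11 2016 + 16 days = Mon Jun 27 2016.
Next gap: 18 days. Mon Jun 27 2016 + 18 days = Fri Jul 15 2016.
Next gap: 20 days. Fri Jul 15 2016 + 20 days = Thu Aug 4 2016.
Next gap: 22 days. Thu Aug 4 2016 + 22 days = Fri Aug 26 2016.

Fri Aug 26 2016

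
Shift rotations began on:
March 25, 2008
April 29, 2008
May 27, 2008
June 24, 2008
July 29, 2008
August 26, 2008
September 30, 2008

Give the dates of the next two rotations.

October 28, 2008; November 25, 2008

These are Tuesdays with 35, 28, 28, 35, 28, 35-day gaps.
Each is the final Tuesday of its month — April 29, 2008 is past the 28th, so '4th Tuesday' doesn't fit.
Last Tuesday of October 2008: October 28, 2008.
Last Tuesday of November 2008: November 25, 2008.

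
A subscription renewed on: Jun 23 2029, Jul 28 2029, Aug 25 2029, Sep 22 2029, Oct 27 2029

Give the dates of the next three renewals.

Nov 24 2029, Dec 22 2029, Jan 26 2030

These are Saturdays at 28- or 35-day spacing (35, 28, 28, 35).
The pattern: 4th Saturday of the month.
November 2029 — 4th Saturday is Nov 24 2029.
December 2029 — 4th Saturday is Dec 22 2029.
January 2030 — 4th Saturday is Jan 26 2030.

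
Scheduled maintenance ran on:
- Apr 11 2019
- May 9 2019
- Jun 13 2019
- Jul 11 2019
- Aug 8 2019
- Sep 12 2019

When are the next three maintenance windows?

All dates are Thursdays, 28, 35, 28, 28, 35 days apart.
Specifically, the 2nd Thursday of each month.
2nd Thursday of October 2019: Oct 10 2019.
November 2019 — 2nd Thursday is Nov 14 2019.
2nd Thursday of December 2019: Dec 12 2019.

Oct 10 2019, Nov 14 2019, Dec 12 2019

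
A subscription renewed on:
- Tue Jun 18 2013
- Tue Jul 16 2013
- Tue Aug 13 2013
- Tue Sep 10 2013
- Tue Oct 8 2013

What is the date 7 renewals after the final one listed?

Gaps between consecutive events: 28, 28, 28, 28 days — a constant 28-day interval.
Tue Oct 8 2013 + 28 days = Tue Nov 5 2013.
Tue Nov 5 2013 + 28 days = Tue Dec 3 2013.
Tue Dec 3 2013 + 28 days = Tue Dec 31 2013.
Tue Dec 31 2013 + 28 days = Tue Jan 28 2014.
Tue Jan 28 2014 + 28 days = Tue Feb 25 2014.
Tue Feb 25 2014 + 28 days = Tue Mar 25 2014.
Tue Mar 25 2014 + 28 days = Tue Apr 22 2014.

Tue Apr 22 2014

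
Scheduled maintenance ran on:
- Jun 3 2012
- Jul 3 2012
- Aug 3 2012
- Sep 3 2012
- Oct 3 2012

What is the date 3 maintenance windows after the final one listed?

Gaps: 30, 31, 31, 30 days — not constant. Every event is on the 3rd of the month.
Pattern: the 3rd of each month.
Next: November 2012 → Nov 3 2012.
Next: December 2012 → Dec 3 2012.
January 2013: Jan 3 2013.

Jan 3 2013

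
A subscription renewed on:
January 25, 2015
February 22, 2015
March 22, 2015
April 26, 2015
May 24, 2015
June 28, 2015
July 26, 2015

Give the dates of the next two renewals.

August 23, 2015; September 27, 2015

Gaps: 28, 28, 35, 28, 35, 28 days — a mix of 28 and 35. Every date is a Sunday.
Each is the 4th Sunday of its month.
August 2015 — 4th Sunday is August 23, 2015.
4th Sunday of September 2015: September 27, 2015.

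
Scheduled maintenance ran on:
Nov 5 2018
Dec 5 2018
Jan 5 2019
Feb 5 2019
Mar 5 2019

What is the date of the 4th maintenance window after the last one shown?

Gaps: 30, 31, 31, 28 days — not constant. Every event is on the 5th of the month.
Pattern: the 5th of each month.
Next: April 2019 → Apr 5 2019.
May 2019: May 5 2019.
June 2019: Jun 5 2019.
July 2019: Jul 5 2019.

Jul 5 2019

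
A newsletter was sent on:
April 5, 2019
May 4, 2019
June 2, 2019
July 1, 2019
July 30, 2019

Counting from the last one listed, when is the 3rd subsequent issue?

October 25, 2019

Every event comes 29 days after the last (29, 29, 29, 29).
July 30, 2019 + 29 days = August 28, 2019.
August 28, 2019 + 29 days = September 26, 2019.
September 26, 2019 + 29 days = October 25, 2019.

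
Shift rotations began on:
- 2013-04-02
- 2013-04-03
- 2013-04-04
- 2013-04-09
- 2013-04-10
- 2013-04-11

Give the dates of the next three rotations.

2013-04-16, 2013-04-17, 2013-04-18

The gap pattern 1, 1, 5, 1, 1 repeats every 3 events.
These are the Tuesdays, Wednesdays and Thursdays of each week.
Next Tuesday: 2013-04-16.
Next Wednesday: 2013-04-17.
The following Thursday is 2013-04-18.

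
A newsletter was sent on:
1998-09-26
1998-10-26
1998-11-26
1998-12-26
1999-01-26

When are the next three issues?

Gaps: 30, 31, 30, 31 days — not constant. Every event is on the 26th of the month.
Pattern: the 26th of each month.
February 1999: 1999-02-26.
Next: March 1999 → 1999-03-26.
Next: April 1999 → 1999-04-26.

1999-02-26, 1999-03-26, 1999-04-26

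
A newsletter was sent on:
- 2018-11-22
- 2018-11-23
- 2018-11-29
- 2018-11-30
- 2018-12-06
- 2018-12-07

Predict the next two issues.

2018-12-13, 2018-12-14

Gaps: 1, 6, 1, 6, 1 days — not constant, but cyclic with period 2.
The events fall on every Thursday and Friday.
The following Thursday is 2018-12-13.
Next Friday: 2018-12-14.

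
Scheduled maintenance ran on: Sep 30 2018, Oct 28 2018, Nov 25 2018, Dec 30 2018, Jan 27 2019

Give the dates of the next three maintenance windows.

These are Sundays with 28, 28, 35, 28-day gaps.
Each is the final Sunday of its month — Sep 30 2018 is past the 28th, so '4th Sunday' doesn't fit.
February 2019 ends with Sunday Feb 24 2019.
March 2019 ends with Sunday Mar 31 2019.
April 2019 ends with Sunday Apr 28 2019.

Feb 24 2019, Mar 31 2019, Apr 28 2019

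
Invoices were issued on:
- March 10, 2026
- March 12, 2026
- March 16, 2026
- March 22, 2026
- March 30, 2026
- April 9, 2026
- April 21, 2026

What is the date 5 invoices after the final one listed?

July 20, 2026

Gaps: 2, 4, 6, 8, 10, 12 days — each gap is 2 larger than the previous one.
Next gap: 14 days. April 21, 2026 + 14 days = May 5, 2026.
Next gap: 16 days. May 5, 2026 + 16 days = May 21, 2026.
Next gap: 18 days. May 21, 2026 + 18 days = June 8, 2026.
Next gap: 20 days. June 8, 2026 + 20 days = June 28, 2026.
Next gap: 22 days. June 28, 2026 + 22 days = July 20, 2026.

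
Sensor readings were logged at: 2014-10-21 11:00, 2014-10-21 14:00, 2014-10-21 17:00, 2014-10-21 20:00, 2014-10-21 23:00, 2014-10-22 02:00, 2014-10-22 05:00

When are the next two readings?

2014-10-22 08:00, 2014-10-22 11:00

The interval is a steady 3 hours (3, 3, 3, 3, 3, 3).
2014-10-22 05:00 + 3 h = 2014-10-22 08:00.
2014-10-22 08:00 + 3 h = 2014-10-22 11:00.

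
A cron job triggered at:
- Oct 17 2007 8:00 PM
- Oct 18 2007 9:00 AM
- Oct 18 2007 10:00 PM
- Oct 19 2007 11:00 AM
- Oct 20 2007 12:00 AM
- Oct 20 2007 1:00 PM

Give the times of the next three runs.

Oct 21 2007 2:00 AM, Oct 21 2007 3:00 PM, Oct 22 2007 4:00 AM

Spacing: 13, 13, 13, 13, 13 h — constant 13 h.
Oct 20 2007 1:00 PM + 13 h = Oct 21 2007 2:00 AM.
Oct 21 2007 2:00 AM + 13 h = Oct 21 2007 3:00 PM.
Oct 21 2007 3:00 PM + 13 h = Oct 22 2007 4:00 AM.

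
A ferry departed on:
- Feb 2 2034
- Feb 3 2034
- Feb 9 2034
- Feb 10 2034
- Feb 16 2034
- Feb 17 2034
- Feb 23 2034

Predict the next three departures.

Feb 24 2034, Mar 2 2034, Mar 3 2034

The gap pattern 1, 6, 1, 6, 1, 6 repeats every 2 events.
These are the Thursdays and Fridays of each week.
Next Friday: Feb 24 2034.
The following Thursday is Mar 2 2034.
Next Friday: Mar 3 2034.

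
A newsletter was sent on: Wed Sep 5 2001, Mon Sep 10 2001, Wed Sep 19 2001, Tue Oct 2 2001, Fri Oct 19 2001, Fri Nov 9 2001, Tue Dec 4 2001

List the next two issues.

Wed Jan 2 2002, Mon Feb 4 2002

The spacing grows by 4 each time: 5, 9, 13, 17, 21, 25 days.
Next gap: 29 days. Tue Dec 4 2001 + 29 days = Wed Jan 2 2002.
Next gap: 33 days. Wed Jan 2 2002 + 33 days = Mon Feb 4 2002.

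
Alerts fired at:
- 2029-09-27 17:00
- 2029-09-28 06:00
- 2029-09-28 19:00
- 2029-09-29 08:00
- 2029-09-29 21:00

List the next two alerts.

2029-09-30 10:00, 2029-09-30 23:00

The interval is a steady 13 hours (13, 13, 13, 13).
2029-09-29 21:00 + 13 h = 2029-09-30 10:00.
2029-09-30 10:00 + 13 h = 2029-09-30 23:00.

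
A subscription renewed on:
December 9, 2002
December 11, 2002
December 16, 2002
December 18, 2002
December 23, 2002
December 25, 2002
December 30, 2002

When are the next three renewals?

January 1, 2003; January 6, 2003; January 8, 2003

Every event lands on a Monday or Wednesday (gaps cycle 2, 5, 2, 5, 2, 5).
So the schedule is: every Monday and Wednesday.
The following Wednesday is January 1, 2003.
Next Monday: January 6, 2003.
Next Wednesday: January 8, 2003.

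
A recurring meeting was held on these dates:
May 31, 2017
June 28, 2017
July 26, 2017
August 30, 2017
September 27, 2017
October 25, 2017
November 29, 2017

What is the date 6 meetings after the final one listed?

Every date is a Wednesday; gaps 28, 28, 35, 28, 28, 35 days.
Each is the last Wednesday of its month (at least one falls on the 29th or later, ruling out '4th Wednesday').
December 2017 ends with Wednesday December 27, 2017.
January 2018 ends with Wednesday January 31, 2018.
Last Wednesday of February 2018: February 28, 2018.
Last Wednesday of March 2018: March 28, 2018.
Last Wednesday of April 2018: April 25, 2018.
May 2018 ends with Wednesday May 30, 2018.

May 30, 2018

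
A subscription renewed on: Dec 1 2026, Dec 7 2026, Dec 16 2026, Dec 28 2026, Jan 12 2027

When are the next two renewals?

Gaps: 6, 9, 12, 15 days — each gap is 3 larger than the previous one.
Next gap: 18 days. Jan 12 2027 + 18 days = Jan 30 2027.
Next gap: 21 days. Jan 30 2027 + 21 days = Feb 20 2027.

Jan 30 2027, Feb 20 2027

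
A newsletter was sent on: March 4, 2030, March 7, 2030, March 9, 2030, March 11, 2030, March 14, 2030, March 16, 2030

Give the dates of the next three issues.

March 18, 2030; March 21, 2030; March 23, 2030

Every event lands on a Monday or Thursday or Saturday (gaps cycle 3, 2, 2, 3, 2).
So the schedule is: every Monday, Thursday and Saturday.
The following Monday is March 18, 2030.
Next Thursday: March 21, 2030.
The following Saturday is March 23, 2030.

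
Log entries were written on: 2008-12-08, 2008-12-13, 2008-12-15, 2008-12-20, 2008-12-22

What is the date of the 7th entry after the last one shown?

Every event lands on a Monday or Saturday (gaps cycle 5, 2, 5, 2).
So the schedule is: every Monday and Saturday.
The following Saturday is 2008-12-27.
Next Monday: 2008-12-29.
The following Saturday is 2009-01-03.
The following Monday is 2009-01-05.
Next Saturday: 2009-01-10.
The following Monday is 2009-01-12.
Next Saturday: 2009-01-17.

2009-01-17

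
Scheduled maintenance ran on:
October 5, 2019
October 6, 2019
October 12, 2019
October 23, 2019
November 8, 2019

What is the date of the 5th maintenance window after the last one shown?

Gaps: 1, 6, 11, 16 days — each gap is 5 larger than the previous one.
Next gap: 21 days. November 8, 2019 + 21 days = November 29, 2019.
Next gap: 26 days. November 29, 2019 + 26 days = December 25, 2019.
Next gap: 31 days. December 25, 2019 + 31 days = January 25, 2020.
Next gap: 36 days. January 25, 2020 + 36 days = March 1, 2020.
Next gap: 41 days. March 1, 2020 + 41 days = April 11, 2020.

April 11, 2020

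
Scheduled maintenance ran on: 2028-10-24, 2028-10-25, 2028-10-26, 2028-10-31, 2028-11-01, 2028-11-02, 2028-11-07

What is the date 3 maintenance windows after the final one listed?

2028-11-14

Gaps: 1, 1, 5, 1, 1, 5 days — not constant, but cyclic with period 3.
The events fall on every Tuesday, Wednesday and Thursday.
The following Wednesday is 2028-11-08.
The following Thursday is 2028-11-09.
Next Tuesday: 2028-11-14.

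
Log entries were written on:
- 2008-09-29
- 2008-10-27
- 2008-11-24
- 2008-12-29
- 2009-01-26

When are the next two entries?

These are Mondays with 28, 28, 35, 28-day gaps.
Each is the final Monday of its month — 2008-09-29 is past the 28th, so '4th Monday' doesn't fit.
February 2009 ends with Monday 2009-02-23.
Last Monday of March 2009: 2009-03-30.

2009-02-23, 2009-03-30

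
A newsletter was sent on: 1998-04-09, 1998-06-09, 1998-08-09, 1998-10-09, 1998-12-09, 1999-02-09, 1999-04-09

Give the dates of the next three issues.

Each date is the 9th; the gaps (61, 61, 61, 61, 62, 59) track the month lengths.
The rule is the 9th of every 2 months.
Next: June 1999 → 1999-06-09.
Next: August 1999 → 1999-08-09.
Next: October 1999 → 1999-10-09.

1999-06-09, 1999-08-09, 1999-10-09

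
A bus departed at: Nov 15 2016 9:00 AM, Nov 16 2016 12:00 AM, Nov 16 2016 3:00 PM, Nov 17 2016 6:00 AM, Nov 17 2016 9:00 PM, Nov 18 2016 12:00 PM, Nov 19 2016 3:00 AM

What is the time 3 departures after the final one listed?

Nov 21 2016 12:00 AM

Spacing: 15, 15, 15, 15, 15, 15 h — constant 15 h.
Nov 19 2016 3:00 AM + 15 h = Nov 19 2016 6:00 PM.
Nov 19 2016 6:00 PM + 15 h = Nov 20 2016 9:00 AM.
Nov 20 2016 9:00 AM + 15 h = Nov 21 2016 12:00 AM.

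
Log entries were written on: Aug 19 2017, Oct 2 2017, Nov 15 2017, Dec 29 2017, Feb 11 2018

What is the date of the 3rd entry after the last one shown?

Jun 23 2018

The spacing is 44, 44, 44, 44 days — always 44 days.
Feb 11 2018 + 44 days = Mar 27 2018.
Mar 27 2018 + 44 days = May 10 2018.
May 10 2018 + 44 days = Jun 23 2018.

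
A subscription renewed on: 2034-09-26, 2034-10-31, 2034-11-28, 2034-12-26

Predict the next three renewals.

2035-01-30, 2035-02-27, 2035-03-27

All Tuesdays; the gaps (35, 28, 28) vary with month length.
This is the last Tuesday of each month.
January 2035 ends with Tuesday 2035-01-30.
Last Tuesday of February 2035: 2035-02-27.
Last Tuesday of March 2035: 2035-03-27.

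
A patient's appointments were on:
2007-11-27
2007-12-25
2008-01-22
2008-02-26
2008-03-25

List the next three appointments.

These are Tuesdays at 28- or 35-day spacing (28, 28, 35, 28).
The pattern: 4th Tuesday of the month.
4th Tuesday of April 2008: 2008-04-22.
May 2008 — 4th Tuesday is 2008-05-27.
June 2008 — 4th Tuesday is 2008-06-24.

2008-04-22, 2008-05-27, 2008-06-24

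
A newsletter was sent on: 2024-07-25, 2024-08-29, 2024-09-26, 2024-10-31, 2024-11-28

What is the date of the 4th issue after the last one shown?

2025-03-27

All Thursdays; the gaps (35, 28, 35, 28) vary with month length.
This is the last Thursday of each month.
Last Thursday of December 2024: 2024-12-26.
Last Thursday of January 2025: 2025-01-30.
Last Thursday of February 2025: 2025-02-27.
Last Thursday of March 2025: 2025-03-27.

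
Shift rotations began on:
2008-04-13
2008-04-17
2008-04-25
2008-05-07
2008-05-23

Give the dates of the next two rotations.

The spacing grows by 4 each time: 4, 8, 12, 16 days.
Next gap: 20 days. 2008-05-23 + 20 days = 2008-06-12.
Next gap: 24 days. 2008-06-12 + 24 days = 2008-07-06.

2008-06-12, 2008-07-06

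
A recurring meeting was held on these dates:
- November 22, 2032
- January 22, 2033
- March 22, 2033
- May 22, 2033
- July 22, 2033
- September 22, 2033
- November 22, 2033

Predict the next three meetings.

The day-of-month is always 22 (61, 59, 61, 61, 62, 61 days between events).
So this recurs on the 22nd of every 2 months.
January 2034: January 22, 2034.
March 2034: March 22, 2034.
Next: May 2034 → May 22, 2034.

January 22, 2034; March 22, 2034; May 22, 2034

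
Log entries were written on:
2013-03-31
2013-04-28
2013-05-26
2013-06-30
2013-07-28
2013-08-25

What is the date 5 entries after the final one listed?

2014-01-26

All Sundays; the gaps (28, 28, 35, 28, 28) vary with month length.
This is the last Sunday of each month.
September 2013 ends with Sunday 2013-09-29.
October 2013 ends with Sunday 2013-10-27.
Last Sunday of November 2013: 2013-11-24.
Last Sunday of December 2013: 2013-12-29.
January 2014 ends with Sunday 2014-01-26.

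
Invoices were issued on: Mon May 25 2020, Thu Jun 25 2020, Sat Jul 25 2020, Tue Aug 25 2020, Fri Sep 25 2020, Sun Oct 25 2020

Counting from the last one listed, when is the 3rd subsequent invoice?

Mon Jan 25 2021

Gaps: 31, 30, 31, 31, 30 days — not constant. Every event is on the 25th of the month.
Pattern: the 25th of each month.
November 2020: Wed Nov 25 2020.
Next: December 2020 → Fri Dec 25 2020.
January 2021: Mon Jan 25 2021.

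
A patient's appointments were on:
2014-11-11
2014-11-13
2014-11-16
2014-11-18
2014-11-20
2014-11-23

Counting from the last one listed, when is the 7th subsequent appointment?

Every event lands on a Tuesday or Thursday or Sunday (gaps cycle 2, 3, 2, 2, 3).
So the schedule is: every Tuesday, Thursday and Sunday.
Next Tuesday: 2014-11-25.
The following Thursday is 2014-11-27.
The following Sunday is 2014-11-30.
The following Tuesday is 2014-12-02.
Next Thursday: 2014-12-04.
Next Sunday: 2014-12-07.
Next Tuesday: 2014-12-09.

2014-12-09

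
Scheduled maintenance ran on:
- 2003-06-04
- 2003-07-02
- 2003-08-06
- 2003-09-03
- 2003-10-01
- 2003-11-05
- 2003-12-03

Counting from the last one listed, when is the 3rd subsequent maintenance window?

Gaps: 28, 35, 28, 28, 35, 28 days — a mix of 28 and 35. Every date is a Wednesday.
Each is the 1st Wednesday of its month.
January 2004 — 1st Wednesday is 2004-01-07.
1st Wednesday of February 2004: 2004-02-04.
March 2004 — 1st Wednesday is 2004-03-03.

2004-03-03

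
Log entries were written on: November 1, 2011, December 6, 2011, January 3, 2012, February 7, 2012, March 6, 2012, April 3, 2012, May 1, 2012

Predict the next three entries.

June 5, 2012; July 3, 2012; August 7, 2012

All dates are Tuesdays, 35, 28, 35, 28, 28, 28 days apart.
Specifically, the 1st Tuesday of each month.
1st Tuesday of June 2012: June 5, 2012.
July 2012 — 1st Tuesday is July 3, 2012.
August 2012 — 1st Tuesday is August 7, 2012.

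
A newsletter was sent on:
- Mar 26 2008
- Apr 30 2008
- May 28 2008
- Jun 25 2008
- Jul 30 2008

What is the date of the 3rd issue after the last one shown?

These are Wednesdays with 35, 28, 28, 35-day gaps.
Each is the final Wednesday of its month — Apr 30 2008 is past the 28th, so '4th Wednesday' doesn't fit.
Last Wednesday of August 2008: Aug 27 2008.
September 2008 ends with Wednesday Sep 24 2008.
October 2008 ends with Wednesday Oct 29 2008.

Oct 29 2008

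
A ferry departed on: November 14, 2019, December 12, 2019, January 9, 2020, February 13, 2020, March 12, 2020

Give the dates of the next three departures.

April 9, 2020; May 14, 2020; June 11, 2020

All dates are Thursdays, 28, 28, 35, 28 days apart.
Specifically, the 2nd Thursday of each month.
2nd Thursday of April 2020: April 9, 2020.
2nd Thursday of May 2020: May 14, 2020.
June 2020 — 2nd Thursday is June 11, 2020.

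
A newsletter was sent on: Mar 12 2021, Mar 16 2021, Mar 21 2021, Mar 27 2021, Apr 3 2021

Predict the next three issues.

Apr 11 2021, Apr 20 2021, Apr 30 2021

The spacing grows by 1 each time: 4, 5, 6, 7 days.
Next gap: 8 days. Apr 3 2021 + 8 days = Apr 11 2021.
Next gap: 9 days. Apr 11 2021 + 9 days = Apr 20 2021.
Next gap: 10 days. Apr 20 2021 + 10 days = Apr 30 2021.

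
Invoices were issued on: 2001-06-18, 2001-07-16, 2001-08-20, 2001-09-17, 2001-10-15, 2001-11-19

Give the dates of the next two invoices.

These are Mondays at 28- or 35-day spacing (28, 35, 28, 28, 35).
The pattern: 3rd Monday of the month.
December 2001 — 3rd Monday is 2001-12-17.
3rd Monday of January 2002: 2002-01-21.

2001-12-17, 2002-01-21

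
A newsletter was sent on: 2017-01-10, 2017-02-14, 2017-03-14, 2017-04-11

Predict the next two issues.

2017-05-09, 2017-06-13

Gaps: 35, 28, 28 days — a mix of 28 and 35. Every date is a Tuesday.
Each is the 2nd Tuesday of its month.
May 2017 — 2nd Tuesday is 2017-05-09.
June 2017 — 2nd Tuesday is 2017-06-13.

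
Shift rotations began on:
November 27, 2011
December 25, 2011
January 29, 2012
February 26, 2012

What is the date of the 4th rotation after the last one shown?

June 24, 2012

All Sundays; the gaps (28, 35, 28) vary with month length.
This is the last Sunday of each month.
Last Sunday of March 2012: March 25, 2012.
Last Sunday of April 2012: April 29, 2012.
Last Sunday of May 2012: May 27, 2012.
June 2012 ends with Sunday June 24, 2012.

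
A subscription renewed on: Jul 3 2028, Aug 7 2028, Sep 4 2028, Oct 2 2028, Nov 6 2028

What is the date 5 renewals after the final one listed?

Apr 2 2029

Gaps: 35, 28, 28, 35 days — a mix of 28 and 35. Every date is a Monday.
Each is the 1st Monday of its month.
December 2028 — 1st Monday is Dec 4 2028.
1st Monday of January 2029: Jan 1 2029.
February 2029 — 1st Monday is Feb 5 2029.
1st Monday of March 2029: Mar 5 2029.
April 2029 — 1st Monday is Apr 2 2029.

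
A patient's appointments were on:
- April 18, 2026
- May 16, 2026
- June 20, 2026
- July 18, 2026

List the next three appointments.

August 15, 2026; September 19, 2026; October 17, 2026

These are Saturdays at 28- or 35-day spacing (28, 35, 28).
The pattern: 3rd Saturday of the month.
3rd Saturday of August 2026: August 15, 2026.
3rd Saturday of September 2026: September 19, 2026.
October 2026 — 3rd Saturday is October 17, 2026.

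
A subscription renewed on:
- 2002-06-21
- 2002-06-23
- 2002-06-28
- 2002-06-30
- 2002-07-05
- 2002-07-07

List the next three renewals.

The gap pattern 2, 5, 2, 5, 2 repeats every 2 events.
These are the Fridays and Sundays of each week.
The following Friday is 2002-07-12.
The following Sunday is 2002-07-14.
Next Friday: 2002-07-19.

2002-07-12, 2002-07-14, 2002-07-19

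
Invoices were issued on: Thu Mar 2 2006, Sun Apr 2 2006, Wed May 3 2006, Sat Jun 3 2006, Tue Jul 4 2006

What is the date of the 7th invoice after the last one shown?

The spacing is 31, 31, 31, 31 days — always 31 days.
Tue Jul 4 2006 + 31 days = Fri Aug 4 2006.
Fri Aug 4 2006 + 31 days = Mon Sep 4 2006.
Mon Sep 4 2006 + 31 days = Thu Oct 5 2006.
Thu Oct 5 2006 + 31 days = Sun Nov 5 2006.
Sun Nov 5 2006 + 31 days = Wed Dec 6 2006.
Wed Dec 6 2006 + 31 days = Sat Jan 6 2007.
Sat Jan 6 2007 + 31 days = Tue Feb 6 2007.

Tue Feb 6 2007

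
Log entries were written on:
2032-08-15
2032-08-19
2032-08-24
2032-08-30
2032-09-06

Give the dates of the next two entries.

2032-09-14, 2032-09-23

The spacing grows by 1 each time: 4, 5, 6, 7 days.
Next gap: 8 days. 2032-09-06 + 8 days = 2032-09-14.
Next gap: 9 days. 2032-09-14 + 9 days = 2032-09-23.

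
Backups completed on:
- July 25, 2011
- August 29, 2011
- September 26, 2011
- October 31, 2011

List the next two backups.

All Mondays; the gaps (35, 28, 35) vary with month length.
This is the last Monday of each month.
Last Monday of November 2011: November 28, 2011.
Last Monday of December 2011: December 26, 2011.

November 28, 2011; December 26, 2011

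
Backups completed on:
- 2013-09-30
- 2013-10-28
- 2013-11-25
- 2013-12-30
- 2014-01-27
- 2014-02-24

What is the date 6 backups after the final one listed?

All Mondays; the gaps (28, 28, 35, 28, 28) vary with month length.
This is the last Monday of each month.
Last Monday of March 2014: 2014-03-31.
Last Monday of April 2014: 2014-04-28.
May 2014 ends with Monday 2014-05-26.
June 2014 ends with Monday 2014-06-30.
July 2014 ends with Monday 2014-07-28.
August 2014 ends with Monday 2014-08-25.

2014-08-25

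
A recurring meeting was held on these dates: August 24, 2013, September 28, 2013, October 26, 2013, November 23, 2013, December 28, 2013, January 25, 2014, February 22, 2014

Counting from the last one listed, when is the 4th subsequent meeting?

Gaps: 35, 28, 28, 35, 28, 28 days — a mix of 28 and 35. Every date is a Saturday.
Each is the 4th Saturday of its month.
4th Saturday of March 2014: March 22, 2014.
4th Saturday of April 2014: April 26, 2014.
4th Saturday of May 2014: May 24, 2014.
4th Saturday of June 2014: June 28, 2014.

June 28, 2014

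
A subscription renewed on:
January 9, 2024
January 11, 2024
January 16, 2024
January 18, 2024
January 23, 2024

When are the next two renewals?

January 25, 2024; January 30, 2024

Gaps: 2, 5, 2, 5 days — not constant, but cyclic with period 2.
The events fall on every Tuesday and Thursday.
Next Thursday: January 25, 2024.
Next Tuesday: January 30, 2024.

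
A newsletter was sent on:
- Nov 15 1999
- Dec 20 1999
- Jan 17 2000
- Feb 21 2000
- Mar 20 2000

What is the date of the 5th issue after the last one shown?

Aug 21 2000

All dates are Mondays, 35, 28, 35, 28 days apart.
Specifically, the 3rd Monday of each month.
April 2000 — 3rd Monday is Apr 17 2000.
May 2000 — 3rd Monday is May 15 2000.
June 2000 — 3rd Monday is Jun 19 2000.
July 2000 — 3rd Monday is Jul 17 2000.
3rd Monday of August 2000: Aug 21 2000.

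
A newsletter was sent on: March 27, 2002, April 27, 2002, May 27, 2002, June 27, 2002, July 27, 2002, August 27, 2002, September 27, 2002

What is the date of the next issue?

October 27, 2002

The day-of-month is always 27 (31, 30, 31, 30, 31, 31 days between events).
So this recurs on the 27th of each month.
Next: October 2002 → October 27, 2002.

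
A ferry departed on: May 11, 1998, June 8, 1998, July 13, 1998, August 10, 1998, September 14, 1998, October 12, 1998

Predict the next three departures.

Gaps: 28, 35, 28, 35, 28 days — a mix of 28 and 35. Every date is a Monday.
Each is the 2nd Monday of its month.
2nd Monday of November 1998: November 9, 1998.
2nd Monday of December 1998: December 14, 1998.
January 1999 — 2nd Monday is January 11, 1999.

November 9, 1998; December 14, 1998; January 11, 1999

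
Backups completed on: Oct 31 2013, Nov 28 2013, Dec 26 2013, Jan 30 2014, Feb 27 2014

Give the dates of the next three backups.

Mar 27 2014, Apr 24 2014, May 29 2014

All Thursdays; the gaps (28, 28, 35, 28) vary with month length.
This is the last Thursday of each month.
Last Thursday of March 2014: Mar 27 2014.
April 2014 ends with Thursday Apr 24 2014.
Last Thursday of May 2014: May 29 2014.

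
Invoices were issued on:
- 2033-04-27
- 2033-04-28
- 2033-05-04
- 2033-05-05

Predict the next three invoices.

2033-05-11, 2033-05-12, 2033-05-18

The gap pattern 1, 6, 1 repeats every 2 events.
These are the Wednesdays and Thursdays of each week.
The following Wednesday is 2033-05-11.
Next Thursday: 2033-05-12.
The following Wednesday is 2033-05-18.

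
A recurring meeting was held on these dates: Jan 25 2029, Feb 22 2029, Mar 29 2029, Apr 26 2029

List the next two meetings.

May 31 2029, Jun 28 2029

All Thursdays; the gaps (28, 35, 28) vary with month length.
This is the last Thursday of each month.
May 2029 ends with Thursday May 31 2029.
Last Thursday of June 2029: Jun 28 2029.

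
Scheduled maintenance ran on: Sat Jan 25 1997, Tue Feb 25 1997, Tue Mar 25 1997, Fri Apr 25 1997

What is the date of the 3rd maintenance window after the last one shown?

Fri Jul 25 1997

The day-of-month is always 25 (31, 28, 31 days between events).
So this recurs on the 25th of each month.
Next: May 1997 → Sun May 25 1997.
Next: June 1997 → Wed Jun 25 1997.
July 1997: Fri Jul 25 1997.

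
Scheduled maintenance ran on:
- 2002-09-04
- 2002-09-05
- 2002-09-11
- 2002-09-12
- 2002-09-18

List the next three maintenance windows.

The gap pattern 1, 6, 1, 6 repeats every 2 events.
These are the Wednesdays and Thursdays of each week.
Next Thursday: 2002-09-19.
Next Wednesday: 2002-09-25.
Next Thursday: 2002-09-26.

2002-09-19, 2002-09-25, 2002-09-26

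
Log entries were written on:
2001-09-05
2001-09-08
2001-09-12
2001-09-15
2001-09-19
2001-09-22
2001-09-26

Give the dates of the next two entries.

Gaps: 3, 4, 3, 4, 3, 4 days — not constant, but cyclic with period 2.
The events fall on every Wednesday and Saturday.
The following Saturday is 2001-09-29.
Next Wednesday: 2001-10-03.

2001-09-29, 2001-10-03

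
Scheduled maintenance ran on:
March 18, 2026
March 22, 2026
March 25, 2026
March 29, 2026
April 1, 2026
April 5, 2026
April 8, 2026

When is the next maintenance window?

April 12, 2026

Gaps: 4, 3, 4, 3, 4, 3 days — not constant, but cyclic with period 2.
The events fall on every Wednesday and Sunday.
The following Sunday is April 12, 2026.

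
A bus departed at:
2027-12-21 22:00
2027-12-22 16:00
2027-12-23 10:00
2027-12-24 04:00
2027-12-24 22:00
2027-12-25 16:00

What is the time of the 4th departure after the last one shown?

The interval is a steady 18 hours (18, 18, 18, 18, 18).
2027-12-25 16:00 + 18 h = 2027-12-26 10:00.
2027-12-26 10:00 + 18 h = 2027-12-27 04:00.
2027-12-27 04:00 + 18 h = 2027-12-27 22:00.
2027-12-27 22:00 + 18 h = 2027-12-28 16:00.

2027-12-28 16:00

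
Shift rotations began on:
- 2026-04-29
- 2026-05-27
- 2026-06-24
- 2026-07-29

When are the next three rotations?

2026-08-26, 2026-09-30, 2026-10-28

All Wednesdays; the gaps (28, 28, 35) vary with month length.
This is the last Wednesday of each month.
Last Wednesday of August 2026: 2026-08-26.
Last Wednesday of September 2026: 2026-09-30.
Last Wednesday of October 2026: 2026-10-28.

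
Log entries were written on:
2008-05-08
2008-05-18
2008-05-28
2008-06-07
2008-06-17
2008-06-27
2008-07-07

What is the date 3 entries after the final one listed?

2008-08-06

The spacing is 10, 10, 10, 10, 10, 10 days — always 10 days.
2008-07-07 + 10 days = 2008-07-17.
2008-07-17 + 10 days = 2008-07-27.
2008-07-27 + 10 days = 2008-08-06.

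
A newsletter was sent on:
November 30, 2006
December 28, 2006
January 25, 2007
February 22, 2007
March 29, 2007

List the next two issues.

These are Thursdays with 28, 28, 28, 35-day gaps.
Each is the final Thursday of its month — November 30, 2006 is past the 28th, so '4th Thursday' doesn't fit.
Last Thursday of April 2007: April 26, 2007.
Last Thursday of May 2007: May 31, 2007.

April 26, 2007; May 31, 2007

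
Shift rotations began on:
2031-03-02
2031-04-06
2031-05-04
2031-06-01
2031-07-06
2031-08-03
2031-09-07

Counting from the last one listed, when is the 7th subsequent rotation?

Gaps: 35, 28, 28, 35, 28, 35 days — a mix of 28 and 35. Every date is a Sunday.
Each is the 1st Sunday of its month.
October 2031 — 1st Sunday is 2031-10-05.
1st Sunday of November 2031: 2031-11-02.
December 2031 — 1st Sunday is 2031-12-07.
January 2032 — 1st Sunday is 2032-01-04.
February 2032 — 1st Sunday is 2032-02-01.
March 2032 — 1st Sunday is 2032-03-07.
April 2032 — 1st Sunday is 2032-04-04.

2032-04-04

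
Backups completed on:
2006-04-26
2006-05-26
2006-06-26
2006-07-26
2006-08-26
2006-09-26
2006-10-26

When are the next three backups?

2006-11-26, 2006-12-26, 2007-01-26

The day-of-month is always 26 (30, 31, 30, 31, 31, 30 days between events).
So this recurs on the 26th of each month.
Next: November 2006 → 2006-11-26.
December 2006: 2006-12-26.
Next: January 2007 → 2007-01-26.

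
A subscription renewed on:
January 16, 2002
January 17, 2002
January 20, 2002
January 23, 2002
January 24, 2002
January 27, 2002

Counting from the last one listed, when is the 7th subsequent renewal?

Gaps: 1, 3, 3, 1, 3 days — not constant, but cyclic with period 3.
The events fall on every Wednesday, Thursday and Sunday.
The following Wednesday is January 30, 2002.
Next Thursday: January 31, 2002.
The following Sunday is February 3, 2002.
The following Wednesday is February 6, 2002.
Next Thursday: February 7, 2002.
Next Sunday: February 10, 2002.
The following Wednesday is February 13, 2002.

February 13, 2002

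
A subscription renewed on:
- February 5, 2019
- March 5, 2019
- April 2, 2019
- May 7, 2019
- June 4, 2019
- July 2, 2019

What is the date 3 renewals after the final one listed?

All dates are Tuesdays, 28, 28, 35, 28, 28 days apart.
Specifically, the 1st Tuesday of each month.
1st Tuesday of August 2019: August 6, 2019.
September 2019 — 1st Tuesday is September 3, 2019.
1st Tuesday of October 2019: October 1, 2019.

October 1, 2019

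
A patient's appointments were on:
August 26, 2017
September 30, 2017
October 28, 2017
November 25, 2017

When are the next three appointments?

All Saturdays; the gaps (35, 28, 28) vary with month length.
This is the last Saturday of each month.
December 2017 ends with Saturday December 30, 2017.
Last Saturday of January 2018: January 27, 2018.
February 2018 ends with Saturday February 24, 2018.

December 30, 2017; January 27, 2018; February 24, 2018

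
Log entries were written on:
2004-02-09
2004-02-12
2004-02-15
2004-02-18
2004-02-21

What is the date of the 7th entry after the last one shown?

2004-03-13

Gaps between consecutive events: 3, 3, 3, 3 days — a constant 3-day interval.
2004-02-21 + 3 days = 2004-02-24.
2004-02-24 + 3 days = 2004-02-27.
2004-02-27 + 3 days = 2004-03-01.
2004-03-01 + 3 days = 2004-03-04.
2004-03-04 + 3 days = 2004-03-07.
2004-03-07 + 3 days = 2004-03-10.
2004-03-10 + 3 days = 2004-03-13.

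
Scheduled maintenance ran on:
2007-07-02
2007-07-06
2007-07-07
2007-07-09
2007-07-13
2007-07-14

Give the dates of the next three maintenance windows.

Every event lands on a Monday or Friday or Saturday (gaps cycle 4, 1, 2, 4, 1).
So the schedule is: every Monday, Friday and Saturday.
The following Monday is 2007-07-16.
Next Friday: 2007-07-20.
Next Saturday: 2007-07-21.

2007-07-16, 2007-07-20, 2007-07-21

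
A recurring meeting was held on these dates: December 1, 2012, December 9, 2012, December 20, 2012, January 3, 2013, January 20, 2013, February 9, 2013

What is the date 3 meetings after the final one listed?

April 28, 2013

Intervals are 8, 11, 14, 17, 20 days — an arithmetic progression with common difference 3.
Next gap: 23 days. February 9, 2013 + 23 days = March 4, 2013.
Next gap: 26 days. March 4, 2013 + 26 days = March 30, 2013.
Next gap: 29 days. March 30, 2013 + 29 days = April 28, 2013.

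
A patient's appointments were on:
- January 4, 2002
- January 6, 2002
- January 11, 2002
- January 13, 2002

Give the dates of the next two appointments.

The gap pattern 2, 5, 2 repeats every 2 events.
These are the Fridays and Sundays of each week.
Next Friday: January 18, 2002.
Next Sunday: January 20, 2002.

January 18, 2002; January 20, 2002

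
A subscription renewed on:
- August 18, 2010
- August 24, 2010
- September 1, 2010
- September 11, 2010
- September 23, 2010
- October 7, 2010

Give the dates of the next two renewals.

The spacing grows by 2 each time: 6, 8, 10, 12, 14 days.
Next gap: 16 days. October 7, 2010 + 16 days = October 23, 2010.
Next gap: 18 days. October 23, 2010 + 18 days = November 10, 2010.

October 23, 2010; November 10, 2010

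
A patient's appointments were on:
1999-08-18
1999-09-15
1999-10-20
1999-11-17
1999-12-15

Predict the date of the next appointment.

2000-01-19

All dates are Wednesdays, 28, 35, 28, 28 days apart.
Specifically, the 3rd Wednesday of each month.
January 2000 — 3rd Wednesday is 2000-01-19.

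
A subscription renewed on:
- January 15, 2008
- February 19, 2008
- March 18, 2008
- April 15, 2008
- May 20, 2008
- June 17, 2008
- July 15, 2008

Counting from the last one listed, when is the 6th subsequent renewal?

January 20, 2009

Gaps: 35, 28, 28, 35, 28, 28 days — a mix of 28 and 35. Every date is a Tuesday.
Each is the 3rd Tuesday of its month.
August 2008 — 3rd Tuesday is August 19, 2008.
3rd Tuesday of September 2008: September 16, 2008.
3rd Tuesday of October 2008: October 21, 2008.
3rd Tuesday of November 2008: November 18, 2008.
December 2008 — 3rd Tuesday is December 16, 2008.
3rd Tuesday of January 2009: January 20, 2009.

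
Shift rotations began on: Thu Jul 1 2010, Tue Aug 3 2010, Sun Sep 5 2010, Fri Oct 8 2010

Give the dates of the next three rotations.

Wed Nov 10 2010, Mon Dec 13 2010, Sat Jan 15 2011

The spacing is 33, 33, 33 days — always 33 days.
Fri Oct 8 2010 + 33 days = Wed Nov 10 2010.
Wed Nov 10 2010 + 33 days = Mon Dec 13 2010.
Mon Dec 13 2010 + 33 days = Sat Jan 15 2011.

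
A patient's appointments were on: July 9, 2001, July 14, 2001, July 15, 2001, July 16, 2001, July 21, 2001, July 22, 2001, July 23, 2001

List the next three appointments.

The gap pattern 5, 1, 1, 5, 1, 1 repeats every 3 events.
These are the Mondays, Saturdays and Sundays of each week.
Next Saturday: July 28, 2001.
Next Sunday: July 29, 2001.
The following Monday is July 30, 2001.

July 28, 2001; July 29, 2001; July 30, 2001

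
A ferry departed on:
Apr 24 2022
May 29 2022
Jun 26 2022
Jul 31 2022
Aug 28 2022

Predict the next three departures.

Sep 25 2022, Oct 30 2022, Nov 27 2022

These are Sundays with 35, 28, 35, 28-day gaps.
Each is the final Sunday of its month — May 29 2022 is past the 28th, so '4th Sunday' doesn't fit.
Last Sunday of September 2022: Sep 25 2022.
Last Sunday of October 2022: Oct 30 2022.
November 2022 ends with Sunday Nov 27 2022.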